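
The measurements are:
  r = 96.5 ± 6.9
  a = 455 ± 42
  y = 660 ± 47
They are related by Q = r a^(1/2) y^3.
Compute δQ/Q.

For a monomial Q ∝ r, a^(1/2), y^3, fractional errors add in quadrature:
  (1·δr/r)² = (1×0.0715)² = 0.00511;  (½·δa/a)² = (0.5×0.0923)² = 0.00213;  (3·δy/y)² = (3×0.0712)² = 0.0456
δQ/Q = √(0.0529) = 0.230

0.230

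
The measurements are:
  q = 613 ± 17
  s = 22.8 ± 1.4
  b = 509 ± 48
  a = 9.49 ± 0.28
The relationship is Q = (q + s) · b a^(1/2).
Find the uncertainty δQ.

98800

Let u = q + s = 636. δu = √(δq² + δs²) = √(289 + 1.96) = 17.1, so δu/u = 0.0268.
Q is then a monomial in u, b, a:
δQ/Q = √((δu/u)² + (1·δb/b)² + (½·δa/a)²) = √(0.000720 + 0.00889 + 0.000218) = 0.0991
Q = 9.97e+05, so δQ = 0.0991 × 9.97e+05 = 98800.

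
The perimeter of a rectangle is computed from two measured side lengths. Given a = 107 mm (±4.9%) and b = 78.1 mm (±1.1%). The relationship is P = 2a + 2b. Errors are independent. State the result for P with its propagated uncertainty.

For a sum/difference, combine absolute errors in quadrature:
  (2·δa)² = 110;  (2·δb)² = 2.95
δP = √(113) = 10.6 mm
P = 370 mm.

370 ± 10.6 mm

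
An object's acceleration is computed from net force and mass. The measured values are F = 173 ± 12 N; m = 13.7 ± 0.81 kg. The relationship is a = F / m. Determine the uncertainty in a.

For a monomial a ∝ F, m^-1, fractional errors add in quadrature:
  (1·δF/F)² = (1×0.0694)² = 0.00481;  (-1·δm/m)² = (-1×0.0591)² = 0.00350
δa/a = √(0.00831) = 0.0911
a = 12.6 m/s^2, so δa = 0.0911 × 12.6 = 1.15 m/s^2.

1.15 m/s^2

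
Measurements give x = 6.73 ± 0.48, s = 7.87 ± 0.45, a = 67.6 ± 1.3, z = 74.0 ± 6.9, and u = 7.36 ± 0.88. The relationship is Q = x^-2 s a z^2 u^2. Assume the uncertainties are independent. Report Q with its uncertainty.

For a monomial Q ∝ x^-2, s, a, z^2, u^2, fractional errors add in quadrature:
  (-2·δx/x)² = (-2×0.0713)² = 0.0203;  (1·δs/s)² = (1×0.0572)² = 0.00327;  (1·δa/a)² = (1×0.0192)² = 0.000370;  (2·δz/z)² = (2×0.0932)² = 0.0348;  (2·δu/u)² = (2×0.120)² = 0.0572
δQ/Q = √(0.116) = 0.341
Q = 3.48e+06, so δQ = 0.341 × 3.48e+06 = 1.19e+06.

(3.48 ± 1.19) × 10^6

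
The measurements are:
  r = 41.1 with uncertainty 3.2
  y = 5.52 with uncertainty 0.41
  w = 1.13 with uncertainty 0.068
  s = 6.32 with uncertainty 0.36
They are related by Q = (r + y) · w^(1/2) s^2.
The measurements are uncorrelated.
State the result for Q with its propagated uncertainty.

Let u = r + y = 46.6. δu = √(δr² + δy²) = √(10.2 + 0.168) = 3.23, so δu/u = 0.0692.
Q is then a monomial in u, w, s:
δQ/Q = √((δu/u)² + (½·δw/w)² + (2·δs/s)²) = √(0.00479 + 0.000905 + 0.0130) = 0.137
Q = 1980, so δQ = 0.137 × 1980 = 270.

1980 ± 270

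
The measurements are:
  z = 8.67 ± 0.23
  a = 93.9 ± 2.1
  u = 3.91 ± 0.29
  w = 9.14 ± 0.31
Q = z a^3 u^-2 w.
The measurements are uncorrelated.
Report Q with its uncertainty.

(4.29 ± 0.723) × 10^6

Products/powers → add relative errors in quadrature, weighted by exponent:
  (1·δz/z)² = (1×0.0265)² = 0.000704;  (3·δa/a)² = (3×0.0224)² = 0.00450;  (-2·δu/u)² = (-2×0.0742)² = 0.0220;  (1·δw/w)² = (1×0.0339)² = 0.00115
δQ/Q = √(0.0284) = 0.168
Q = 4.29e+06, so δQ = 0.168 × 4.29e+06 = 7.23e+05.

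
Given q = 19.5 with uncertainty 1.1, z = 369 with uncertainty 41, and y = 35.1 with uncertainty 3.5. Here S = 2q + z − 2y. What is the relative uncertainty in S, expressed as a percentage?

For a sum/difference, combine absolute errors in quadrature:
  (2·δq)² = 4.84;  (δz)² = 1680;  (2·δy)² = 49.0
δS = √(1730) = 41.7
S = 338, so δS/S = 41.7/338 = 0.123.

12.3%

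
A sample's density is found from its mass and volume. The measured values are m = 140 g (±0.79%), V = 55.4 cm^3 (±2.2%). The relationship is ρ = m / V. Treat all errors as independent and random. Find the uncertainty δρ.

0.0591 g/cm^3

Products/powers → add relative errors in quadrature, weighted by exponent:
  (1·δm/m)² = (1×0.00790)² = 6.24e-05;  (-1·δV/V)² = (-1×0.0220)² = 0.000484
δρ/ρ = √(0.000546) = 0.0234
ρ = 2.53 g/cm^3, so δρ = 0.0234 × 2.53 = 0.0591 g/cm^3.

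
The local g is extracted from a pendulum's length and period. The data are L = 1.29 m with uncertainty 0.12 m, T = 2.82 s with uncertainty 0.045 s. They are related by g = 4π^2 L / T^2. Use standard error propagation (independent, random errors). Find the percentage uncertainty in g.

9.83%

Since g is a product/quotient, work with relative uncertainties:
  (1·δL/L)² = (1×0.0930)² = 0.00865;  (-2·δT/T)² = (-2×0.0160)² = 0.00102
δg/g = √(0.00967) = 0.0983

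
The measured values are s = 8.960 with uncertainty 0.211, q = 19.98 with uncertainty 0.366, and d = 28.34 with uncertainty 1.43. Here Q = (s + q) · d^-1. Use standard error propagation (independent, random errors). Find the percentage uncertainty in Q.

Let u = s + q = 28.94. δu = √(δs² + δq²) = √(0.0445 + 0.134) = 0.422, so δu/u = 0.0146.
Q is then a monomial in u, d:
δQ/Q = √((δu/u)² + (-1·δd/d)²) = √(0.000213 + 0.00255) = 0.0525

5.25%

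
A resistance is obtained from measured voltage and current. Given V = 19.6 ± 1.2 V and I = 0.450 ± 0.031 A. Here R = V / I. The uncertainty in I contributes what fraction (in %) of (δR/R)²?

(δR/R)² = (1·δV/V)² + (-1·δI/I)²
  V term: (1×0.0612)² = 0.00375
  I term: (-1×0.0689)² = 0.00475
Total = 0.00849. Share from I = 0.00475/0.00849 = 0.559.

55.9%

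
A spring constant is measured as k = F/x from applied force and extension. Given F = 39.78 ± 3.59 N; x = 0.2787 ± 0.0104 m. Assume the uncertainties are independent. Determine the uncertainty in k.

Since k is a product/quotient, work with relative uncertainties:
  (1·δF/F)² = (1×0.0902)² = 0.00814;  (-1·δx/x)² = (-1×0.0373)² = 0.00139
δk/k = √(0.00954) = 0.0977
k = 142.7 N/m, so δk = 0.0977 × 142.7 = 13.9 N/m.

13.9 N/m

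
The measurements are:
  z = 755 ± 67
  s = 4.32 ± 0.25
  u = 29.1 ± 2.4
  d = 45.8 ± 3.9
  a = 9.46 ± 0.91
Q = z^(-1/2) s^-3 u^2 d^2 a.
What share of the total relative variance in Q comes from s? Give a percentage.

(δQ/Q)² = (−½·δz/z)² + (-3·δs/s)² + (2·δu/u)² + (2·δd/d)² + (1·δa/a)²
  z term: (-0.5×0.0887)² = 0.00197
  s term: (-3×0.0579)² = 0.0301
  u term: (2×0.0825)² = 0.0272
  d term: (2×0.0852)² = 0.0290
  a term: (1×0.0962)² = 0.00925
Total = 0.0976. Share from s = 0.0301/0.0976 = 0.309.

30.9%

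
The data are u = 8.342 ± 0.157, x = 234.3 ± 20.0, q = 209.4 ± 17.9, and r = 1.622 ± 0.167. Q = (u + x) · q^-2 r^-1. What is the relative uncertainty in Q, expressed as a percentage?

21.6%

Let w = u + x = 242.6. δw = √(δu² + δx²) = √(0.0246 + 400) = 20.0, so δw/w = 0.0824.
Q is then a monomial in w, q, r:
δQ/Q = √((δw/w)² + (-2·δq/q)² + (-1·δr/r)²) = √(0.00679 + 0.0292 + 0.0106) = 0.216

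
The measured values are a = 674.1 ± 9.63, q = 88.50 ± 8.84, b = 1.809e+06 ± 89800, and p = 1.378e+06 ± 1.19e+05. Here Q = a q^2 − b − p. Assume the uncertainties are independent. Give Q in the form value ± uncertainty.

Let w = a·q^2 = 5.28e+06. δw/w = √((1·δa/a)² + (2·δq/q)²) = √(0.000204 + 0.0399) = 0.200, so δw = 1.06e+06.
Q = w − b − p: δQ = √(δw² + δb² + δp²) = √(1.12e+12 + 8.06e+09 + 1.42e+10) = 1.07e+06
Q = 2.093e+06.

(2.093 ± 1.07) × 10^6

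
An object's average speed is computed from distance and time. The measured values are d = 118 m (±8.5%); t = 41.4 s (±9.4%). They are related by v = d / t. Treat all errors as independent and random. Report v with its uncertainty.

Relative error in a monomial: (δv/v)² = Σ (nᵢ · δxᵢ/xᵢ)².
  (1·δd/d)² = (1×0.0850)² = 0.00723;  (-1·δt/t)² = (-1×0.0940)² = 0.00884
δv/v = √(0.0161) = 0.127
v = 2.85 m/s, so δv = 0.127 × 2.85 = 0.361 m/s.

2.85 ± 0.361 m/s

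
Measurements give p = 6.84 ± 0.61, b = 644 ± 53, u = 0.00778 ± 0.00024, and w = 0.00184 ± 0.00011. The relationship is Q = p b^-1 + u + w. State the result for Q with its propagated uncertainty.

Let h = p·b^-1 = 0.0106. δh/h = √((1·δp/p)² + (-1·δb/b)²) = √(0.00795 + 0.00677) = 0.121, so δh = 0.00129.
Q = h + u + w: δQ = √(δh² + δu² + δw²) = √(1.66e-06 + 5.76e-08 + 1.21e-08) = 0.00132
Q = 0.0202.

0.0202 ± 0.00132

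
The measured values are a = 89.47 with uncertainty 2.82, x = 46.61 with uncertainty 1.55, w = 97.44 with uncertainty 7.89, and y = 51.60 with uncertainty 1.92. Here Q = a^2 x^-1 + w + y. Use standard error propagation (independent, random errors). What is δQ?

14.7

Let p = a^2·x^-1 = 171.7. δp/p = √((2·δa/a)² + (-1·δx/x)²) = √(0.00397 + 0.00111) = 0.0713, so δp = 12.2.
Q = p + w + y: δQ = √(δp² + δw² + δy²) = √(150 + 62.3 + 3.69) = 14.7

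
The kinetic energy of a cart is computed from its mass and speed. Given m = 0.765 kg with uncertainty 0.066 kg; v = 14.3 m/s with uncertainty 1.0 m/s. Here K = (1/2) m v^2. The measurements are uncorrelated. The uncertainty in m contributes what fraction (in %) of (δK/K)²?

(δK/K)² = (1·δm/m)² + (2·δv/v)²
  m term: (1×0.0863)² = 0.00744
  v term: (2×0.0699)² = 0.0196
Total = 0.0270. Share from m = 0.00744/0.0270 = 0.276.

27.6%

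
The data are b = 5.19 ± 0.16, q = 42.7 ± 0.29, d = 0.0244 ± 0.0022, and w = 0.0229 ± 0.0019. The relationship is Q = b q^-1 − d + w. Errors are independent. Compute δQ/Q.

0.0401

Let p = b·q^-1 = 0.122. δp/p = √((1·δb/b)² + (-1·δq/q)²) = √(0.000950 + 4.61e-05) = 0.0316, so δp = 0.00384.
Q = p − d + w: δQ = √(δp² + δd² + δw²) = √(1.47e-05 + 4.84e-06 + 3.61e-06) = 0.00481
Q = 0.120, so δQ/Q = 0.00481/0.120 = 0.0401.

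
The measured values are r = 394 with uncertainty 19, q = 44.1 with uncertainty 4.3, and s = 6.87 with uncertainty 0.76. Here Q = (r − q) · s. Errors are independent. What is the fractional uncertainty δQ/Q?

Let u = r − q = 350. δu = √(δr² + δq²) = √(361 + 18.5) = 19.5, so δu/u = 0.0557.
Q is then a monomial in u, s:
δQ/Q = √((δu/u)² + (1·δs/s)²) = √(0.00310 + 0.0122) = 0.124

0.124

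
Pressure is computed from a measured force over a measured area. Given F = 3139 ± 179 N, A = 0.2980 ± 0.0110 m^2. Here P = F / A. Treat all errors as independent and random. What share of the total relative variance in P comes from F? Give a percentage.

(δP/P)² = (1·δF/F)² + (-1·δA/A)²
  F term: (1×0.0570)² = 0.00325
  A term: (-1×0.0369)² = 0.00136
Total = 0.00461. Share from F = 0.00325/0.00461 = 0.705.

70.5%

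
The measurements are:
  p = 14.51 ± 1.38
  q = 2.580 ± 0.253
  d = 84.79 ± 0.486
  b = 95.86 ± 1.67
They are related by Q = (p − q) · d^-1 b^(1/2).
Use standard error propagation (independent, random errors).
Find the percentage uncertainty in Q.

11.8%

Let u = p − q = 11.93. δu = √(δp² + δq²) = √(1.90 + 0.0640) = 1.40, so δu/u = 0.118.
Q is then a monomial in u, d, b:
δQ/Q = √((δu/u)² + (-1·δd/d)² + (½·δb/b)²) = √(0.0138 + 3.29e-05 + 7.59e-05) = 0.118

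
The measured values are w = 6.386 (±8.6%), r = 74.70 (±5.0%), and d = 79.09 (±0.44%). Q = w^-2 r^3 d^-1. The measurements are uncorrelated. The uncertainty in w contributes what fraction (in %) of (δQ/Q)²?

56.8%

(δQ/Q)² = (-2·δw/w)² + (3·δr/r)² + (-1·δd/d)²
  w term: (-2×0.0860)² = 0.0296
  r term: (3×0.0500)² = 0.0225
  d term: (-1×0.00440)² = 1.94e-05
Total = 0.0521. Share from w = 0.0296/0.0521 = 0.568.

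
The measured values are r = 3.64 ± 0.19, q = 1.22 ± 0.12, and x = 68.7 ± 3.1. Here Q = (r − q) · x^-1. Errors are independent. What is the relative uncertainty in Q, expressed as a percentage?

Let u = r − q = 2.42. δu = √(δr² + δq²) = √(0.0361 + 0.0144) = 0.225, so δu/u = 0.0929.
Q is then a monomial in u, x:
δQ/Q = √((δu/u)² + (-1·δx/x)²) = √(0.00862 + 0.00204) = 0.103

10.3%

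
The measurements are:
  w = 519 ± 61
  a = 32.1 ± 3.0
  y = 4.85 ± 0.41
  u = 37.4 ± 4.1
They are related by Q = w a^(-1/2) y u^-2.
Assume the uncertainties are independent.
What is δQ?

Relative error in a monomial: (δQ/Q)² = Σ (nᵢ · δxᵢ/xᵢ)².
  (1·δw/w)² = (1×0.118)² = 0.0138;  (−½·δa/a)² = (-0.5×0.0935)² = 0.00218;  (1·δy/y)² = (1×0.0845)² = 0.00715;  (-2·δu/u)² = (-2×0.110)² = 0.0481
δQ/Q = √(0.0712) = 0.267
Q = 0.318, so δQ = 0.267 × 0.318 = 0.0848.

0.0848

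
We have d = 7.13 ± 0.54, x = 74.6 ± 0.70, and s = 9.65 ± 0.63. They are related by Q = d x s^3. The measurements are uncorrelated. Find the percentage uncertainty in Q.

Q is a product of powers, so relative uncertainties combine in quadrature:
  (1·δd/d)² = (1×0.0757)² = 0.00574;  (1·δx/x)² = (1×0.00938)² = 8.8e-05;  (3·δs/s)² = (3×0.0653)² = 0.0384
δQ/Q = √(0.0442) = 0.210

21.0%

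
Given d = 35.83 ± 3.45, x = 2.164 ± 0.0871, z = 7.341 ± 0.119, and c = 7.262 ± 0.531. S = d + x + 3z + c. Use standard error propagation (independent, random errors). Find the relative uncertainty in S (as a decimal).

0.0522

For a sum/difference, combine absolute errors in quadrature:
  (δd)² = 11.9;  (δx)² = 0.00759;  (3·δz)² = 0.127;  (δc)² = 0.282
δS = √(12.3) = 3.51
S = 67.28, so δS/S = 3.51/67.28 = 0.0522.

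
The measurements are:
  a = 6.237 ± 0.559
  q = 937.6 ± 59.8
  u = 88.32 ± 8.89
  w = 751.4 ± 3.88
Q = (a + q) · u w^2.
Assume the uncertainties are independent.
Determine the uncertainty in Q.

5.62e+09

Let h = a + q = 943.8. δh = √(δa² + δq²) = √(0.312 + 3580) = 59.8, so δh/h = 0.0634.
Q is then a monomial in h, u, w:
δQ/Q = √((δh/h)² + (1·δu/u)² + (2·δw/w)²) = √(0.00401 + 0.0101 + 0.000107) = 0.119
Q = 4.707e+10, so δQ = 0.119 × 4.707e+10 = 5.62e+09.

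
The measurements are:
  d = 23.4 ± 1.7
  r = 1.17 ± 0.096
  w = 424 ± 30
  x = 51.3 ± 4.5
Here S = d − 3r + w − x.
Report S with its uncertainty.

393 ± 30.4

Each term contributes (cᵢ δxᵢ)² to (δS)²:
  (δd)² = 2.89;  (3·δr)² = 0.0829;  (δw)² = 900;  (δx)² = 20.2
δS = √(923) = 30.4
S = 393.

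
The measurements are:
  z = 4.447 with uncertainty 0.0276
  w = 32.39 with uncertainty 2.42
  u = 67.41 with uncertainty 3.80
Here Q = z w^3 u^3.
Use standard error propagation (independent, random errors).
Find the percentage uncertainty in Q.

28.1%

Products/powers → add relative errors in quadrature, weighted by exponent:
  (1·δz/z)² = (1×0.00621)² = 3.85e-05;  (3·δw/w)² = (3×0.0747)² = 0.0502;  (3·δu/u)² = (3×0.0564)² = 0.0286
δQ/Q = √(0.0789) = 0.281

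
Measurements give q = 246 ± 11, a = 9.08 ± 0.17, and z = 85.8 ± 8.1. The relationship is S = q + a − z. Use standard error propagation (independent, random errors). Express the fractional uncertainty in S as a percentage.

S is a linear combination, so absolute uncertainties add in quadrature:
  (δq)² = 121;  (δa)² = 0.0289;  (δz)² = 65.6
δS = √(187) = 13.7
S = 169, so δS/S = 13.7/169 = 0.0807.

8.07%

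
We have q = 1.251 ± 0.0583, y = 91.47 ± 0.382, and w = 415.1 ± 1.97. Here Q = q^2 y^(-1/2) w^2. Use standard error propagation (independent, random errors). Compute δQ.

2640

Each factor contributes (exponent × relative error)² to (δQ/Q)²:
  (2·δq/q)² = (2×0.0466)² = 0.00869;  (−½·δy/y)² = (-0.5×0.00418)² = 4.36e-06;  (2·δw/w)² = (2×0.00475)² = 9.01e-05
δQ/Q = √(0.00878) = 0.0937
Q = 28200, so δQ = 0.0937 × 28200 = 2640.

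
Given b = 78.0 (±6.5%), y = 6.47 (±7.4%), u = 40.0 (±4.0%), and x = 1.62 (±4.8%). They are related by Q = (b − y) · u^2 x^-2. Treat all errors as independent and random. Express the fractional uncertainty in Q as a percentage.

Let w = b − y = 71.5. δw = √(δb² + δy²) = √(25.7 + 0.229) = 5.09, so δw/w = 0.0712.
Q is then a monomial in w, u, x:
δQ/Q = √((δw/w)² + (2·δu/u)² + (-2·δx/x)²) = √(0.00507 + 0.00640 + 0.00922) = 0.144

14.4%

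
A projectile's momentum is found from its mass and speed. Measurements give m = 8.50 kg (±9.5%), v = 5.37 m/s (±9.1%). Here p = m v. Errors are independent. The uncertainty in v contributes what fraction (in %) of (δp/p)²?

(δp/p)² = (1·δm/m)² + (1·δv/v)²
  m term: (1×0.0950)² = 0.00903
  v term: (1×0.0910)² = 0.00828
Total = 0.0173. Share from v = 0.00828/0.0173 = 0.479.

47.9%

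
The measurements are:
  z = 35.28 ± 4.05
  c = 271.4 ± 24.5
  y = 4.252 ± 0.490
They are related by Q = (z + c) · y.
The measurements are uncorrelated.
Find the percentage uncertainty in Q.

Let u = z + c = 306.7. δu = √(δz² + δc²) = √(16.4 + 600) = 24.8, so δu/u = 0.0810.
Q is then a monomial in u, y:
δQ/Q = √((δu/u)² + (1·δy/y)²) = √(0.00656 + 0.0133) = 0.141

14.1%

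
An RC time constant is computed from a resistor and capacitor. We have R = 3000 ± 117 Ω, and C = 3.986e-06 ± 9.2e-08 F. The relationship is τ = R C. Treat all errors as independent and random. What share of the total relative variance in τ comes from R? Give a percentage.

74.1%

(δτ/τ)² = (1·δR/R)² + (1·δC/C)²
  R term: (1×0.0390)² = 0.00152
  C term: (1×0.0231)² = 0.000533
Total = 0.00205. Share from R = 0.00152/0.00205 = 0.741.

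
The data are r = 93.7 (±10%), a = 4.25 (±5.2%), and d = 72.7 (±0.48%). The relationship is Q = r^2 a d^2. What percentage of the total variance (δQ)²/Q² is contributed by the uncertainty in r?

93.5%

(δQ/Q)² = (2·δr/r)² + (1·δa/a)² + (2·δd/d)²
  r term: (2×0.100)² = 0.0400
  a term: (1×0.0520)² = 0.00270
  d term: (2×0.00480)² = 9.22e-05
Total = 0.0428. Share from r = 0.0400/0.0428 = 0.935.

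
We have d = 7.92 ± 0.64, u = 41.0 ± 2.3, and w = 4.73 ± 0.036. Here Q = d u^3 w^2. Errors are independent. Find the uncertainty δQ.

2.29e+06

Q is a product of powers, so relative uncertainties combine in quadrature:
  (1·δd/d)² = (1×0.0808)² = 0.00653;  (3·δu/u)² = (3×0.0561)² = 0.0283;  (2·δw/w)² = (2×0.00761)² = 0.000232
δQ/Q = √(0.0351) = 0.187
Q = 1.22e+07, so δQ = 0.187 × 1.22e+07 = 2.29e+06.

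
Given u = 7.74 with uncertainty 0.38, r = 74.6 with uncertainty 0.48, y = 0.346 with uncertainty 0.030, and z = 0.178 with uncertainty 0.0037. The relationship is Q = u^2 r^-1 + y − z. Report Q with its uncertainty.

Let p = u^2·r^-1 = 0.803. δp/p = √((2·δu/u)² + (-1·δr/r)²) = √(0.00964 + 4.14e-05) = 0.0984, so δp = 0.0790.
Q = p + y − z: δQ = √(δp² + δy² + δz²) = √(0.00624 + 0.000900 + 1.37e-05) = 0.0846
Q = 0.971.

0.971 ± 0.0846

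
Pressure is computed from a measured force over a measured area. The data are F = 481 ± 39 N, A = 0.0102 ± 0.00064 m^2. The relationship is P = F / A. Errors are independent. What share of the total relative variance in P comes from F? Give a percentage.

(δP/P)² = (1·δF/F)² + (-1·δA/A)²
  F term: (1×0.0811)² = 0.00657
  A term: (-1×0.0627)² = 0.00394
Total = 0.0105. Share from F = 0.00657/0.0105 = 0.625.

62.5%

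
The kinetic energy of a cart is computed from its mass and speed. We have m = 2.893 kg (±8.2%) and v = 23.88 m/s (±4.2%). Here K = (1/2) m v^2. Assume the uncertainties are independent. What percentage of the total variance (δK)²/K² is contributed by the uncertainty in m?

(δK/K)² = (1·δm/m)² + (2·δv/v)²
  m term: (1×0.0820)² = 0.00672
  v term: (2×0.0420)² = 0.00706
Total = 0.0138. Share from m = 0.00672/0.0138 = 0.488.

48.8%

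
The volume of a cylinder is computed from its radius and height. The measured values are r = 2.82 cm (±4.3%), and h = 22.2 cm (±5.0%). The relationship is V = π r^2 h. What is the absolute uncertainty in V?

55.2 cm^3

Relative error in a monomial: (δV/V)² = Σ (nᵢ · δxᵢ/xᵢ)².
  (2·δr/r)² = (2×0.0430)² = 0.00740;  (1·δh/h)² = (1×0.0500)² = 0.00250
δV/V = √(0.00990) = 0.0995
V = 555 cm^3, so δV = 0.0995 × 555 = 55.2 cm^3.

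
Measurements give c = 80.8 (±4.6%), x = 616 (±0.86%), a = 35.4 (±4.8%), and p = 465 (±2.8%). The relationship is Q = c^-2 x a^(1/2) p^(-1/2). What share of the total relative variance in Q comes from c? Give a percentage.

(δQ/Q)² = (-2·δc/c)² + (1·δx/x)² + (½·δa/a)² + (−½·δp/p)²
  c term: (-2×0.0460)² = 0.00846
  x term: (1×0.00860)² = 7.4e-05
  a term: (0.5×0.0480)² = 0.000576
  p term: (-0.5×0.0280)² = 0.000196
Total = 0.00931. Share from c = 0.00846/0.00931 = 0.909.

90.9%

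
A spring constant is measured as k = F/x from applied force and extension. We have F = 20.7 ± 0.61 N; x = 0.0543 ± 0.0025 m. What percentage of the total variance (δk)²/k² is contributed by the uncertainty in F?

(δk/k)² = (1·δF/F)² + (-1·δx/x)²
  F term: (1×0.0295)² = 0.000868
  x term: (-1×0.0460)² = 0.00212
Total = 0.00299. Share from F = 0.000868/0.00299 = 0.291.

29.1%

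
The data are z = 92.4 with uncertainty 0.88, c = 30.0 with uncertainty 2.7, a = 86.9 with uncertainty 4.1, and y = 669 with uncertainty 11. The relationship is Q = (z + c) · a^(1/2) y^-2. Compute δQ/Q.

0.0466

Let u = z + c = 122. δu = √(δz² + δc²) = √(0.774 + 7.29) = 2.84, so δu/u = 0.0232.
Q is then a monomial in u, a, y:
δQ/Q = √((δu/u)² + (½·δa/a)² + (-2·δy/y)²) = √(0.000538 + 0.000557 + 0.00108) = 0.0466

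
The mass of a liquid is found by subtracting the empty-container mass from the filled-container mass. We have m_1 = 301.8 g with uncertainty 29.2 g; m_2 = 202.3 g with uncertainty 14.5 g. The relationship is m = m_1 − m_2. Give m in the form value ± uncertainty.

99.50 ± 32.6 g

Absolute uncertainties add in quadrature for a linear combination:
  (δm_1)² = 853;  (δm_2)² = 210
δm = √(1060) = 32.6 g
m = 99.50 g.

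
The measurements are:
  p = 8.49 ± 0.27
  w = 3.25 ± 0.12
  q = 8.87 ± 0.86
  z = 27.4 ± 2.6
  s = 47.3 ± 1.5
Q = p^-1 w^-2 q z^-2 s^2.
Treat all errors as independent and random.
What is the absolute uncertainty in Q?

Since Q is a product/quotient, work with relative uncertainties:
  (-1·δp/p)² = (-1×0.0318)² = 0.00101;  (-2·δw/w)² = (-2×0.0369)² = 0.00545;  (1·δq/q)² = (1×0.0970)² = 0.00940;  (-2·δz/z)² = (-2×0.0949)² = 0.0360;  (2·δs/s)² = (2×0.0317)² = 0.00402
δQ/Q = √(0.0559) = 0.236
Q = 0.295, so δQ = 0.236 × 0.295 = 0.0697.

0.0697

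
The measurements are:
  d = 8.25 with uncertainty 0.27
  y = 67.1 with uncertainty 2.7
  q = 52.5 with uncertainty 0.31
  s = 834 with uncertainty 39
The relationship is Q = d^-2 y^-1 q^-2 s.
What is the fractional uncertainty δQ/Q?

For a monomial Q ∝ d^-2, y^-1, q^-2, s, fractional errors add in quadrature:
  (-2·δd/d)² = (-2×0.0327)² = 0.00428;  (-1·δy/y)² = (-1×0.0402)² = 0.00162;  (-2·δq/q)² = (-2×0.00590)² = 0.000139;  (1·δs/s)² = (1×0.0468)² = 0.00219
δQ/Q = √(0.00823) = 0.0907

0.0907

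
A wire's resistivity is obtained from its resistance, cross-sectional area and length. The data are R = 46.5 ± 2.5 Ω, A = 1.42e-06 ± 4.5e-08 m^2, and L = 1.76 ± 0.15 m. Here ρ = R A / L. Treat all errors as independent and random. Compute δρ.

3.96e-06 Ω·m

ρ is a product of powers, so relative uncertainties combine in quadrature:
  (1·δR/R)² = (1×0.0538)² = 0.00289;  (1·δA/A)² = (1×0.0317)² = 0.00100;  (-1·δL/L)² = (-1×0.0852)² = 0.00726
δρ/ρ = √(0.0112) = 0.106
ρ = 3.75e-05 Ω·m, so δρ = 0.106 × 3.75e-05 = 3.96e-06 Ω·m.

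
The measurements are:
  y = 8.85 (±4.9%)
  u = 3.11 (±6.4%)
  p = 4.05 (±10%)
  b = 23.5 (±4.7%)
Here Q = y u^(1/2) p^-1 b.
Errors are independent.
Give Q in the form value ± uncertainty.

Relative error in a monomial: (δQ/Q)² = Σ (nᵢ · δxᵢ/xᵢ)².
  (1·δy/y)² = (1×0.0490)² = 0.00240;  (½·δu/u)² = (0.5×0.0640)² = 0.00102;  (-1·δp/p)² = (-1×0.100)² = 0.0100;  (1·δb/b)² = (1×0.0470)² = 0.00221
δQ/Q = √(0.0156) = 0.125
Q = 90.6, so δQ = 0.125 × 90.6 = 11.3.

90.6 ± 11.3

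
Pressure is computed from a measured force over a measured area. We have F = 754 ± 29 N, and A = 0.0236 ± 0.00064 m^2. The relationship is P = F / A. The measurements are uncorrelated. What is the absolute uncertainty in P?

1500 Pa

P is a product of powers, so relative uncertainties combine in quadrature:
  (1·δF/F)² = (1×0.0385)² = 0.00148;  (-1·δA/A)² = (-1×0.0271)² = 0.000735
δP/P = √(0.00221) = 0.0471
P = 31900 Pa, so δP = 0.0471 × 31900 = 1500 Pa.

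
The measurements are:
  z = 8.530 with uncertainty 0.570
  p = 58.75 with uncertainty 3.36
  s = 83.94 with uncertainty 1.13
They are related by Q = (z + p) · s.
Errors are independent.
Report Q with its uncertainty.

5647 ± 296

Let u = z + p = 67.28. δu = √(δz² + δp²) = √(0.325 + 11.3) = 3.41, so δu/u = 0.0507.
Q is then a monomial in u, s:
δQ/Q = √((δu/u)² + (1·δs/s)²) = √(0.00257 + 0.000181) = 0.0524
Q = 5647, so δQ = 0.0524 × 5647 = 296.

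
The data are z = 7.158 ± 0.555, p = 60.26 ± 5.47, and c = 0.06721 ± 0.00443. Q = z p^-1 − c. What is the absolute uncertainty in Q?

Let w = z·p^-1 = 0.1188. δw/w = √((1·δz/z)² + (-1·δp/p)²) = √(0.00601 + 0.00824) = 0.119, so δw = 0.0142.
Q = w − c: δQ = √(δw² + δc²) = √(0.000201 + 1.96e-05) = 0.0149

0.0149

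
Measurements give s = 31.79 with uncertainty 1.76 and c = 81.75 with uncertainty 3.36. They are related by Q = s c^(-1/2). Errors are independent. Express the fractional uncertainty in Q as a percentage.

5.91%

Since Q is a product/quotient, work with relative uncertainties:
  (1·δs/s)² = (1×0.0554)² = 0.00307;  (−½·δc/c)² = (-0.5×0.0411)² = 0.000422
δQ/Q = √(0.00349) = 0.0591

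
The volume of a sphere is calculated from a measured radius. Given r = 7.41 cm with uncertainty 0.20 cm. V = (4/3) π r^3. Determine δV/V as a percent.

For a monomial V ∝ r^3, fractional errors add in quadrature:
  (3·δr/r)² = (3×0.0270)² = 0.00656
δV/V = √(0.00656) = 0.0810

8.10%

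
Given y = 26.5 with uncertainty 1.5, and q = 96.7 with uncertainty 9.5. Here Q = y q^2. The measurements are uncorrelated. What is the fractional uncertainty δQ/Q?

0.204

Since Q is a product/quotient, work with relative uncertainties:
  (1·δy/y)² = (1×0.0566)² = 0.00320;  (2·δq/q)² = (2×0.0982)² = 0.0386
δQ/Q = √(0.0418) = 0.204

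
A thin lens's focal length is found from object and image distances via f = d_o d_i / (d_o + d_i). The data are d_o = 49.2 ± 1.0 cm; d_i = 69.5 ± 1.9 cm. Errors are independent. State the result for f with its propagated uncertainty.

28.8 ± 0.473 cm

∂f/∂d_o = (d_i/(d_o+d_i))² = 0.343;  ∂f/∂d_i = (d_o/(d_o+d_i))² = 0.172
δf = √((∂f/∂d_o · δd_o)² + (∂f/∂d_i · δd_i)²) = √(0.118 + 0.107) = 0.473 cm
f = 28.8 cm.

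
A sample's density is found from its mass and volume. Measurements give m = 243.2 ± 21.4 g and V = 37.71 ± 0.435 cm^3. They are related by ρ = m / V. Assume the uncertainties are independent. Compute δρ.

Since ρ is a product/quotient, work with relative uncertainties:
  (1·δm/m)² = (1×0.0880)² = 0.00774;  (-1·δV/V)² = (-1×0.0115)² = 0.000133
δρ/ρ = √(0.00788) = 0.0887
ρ = 6.449 g/cm^3, so δρ = 0.0887 × 6.449 = 0.572 g/cm^3.

0.572 g/cm^3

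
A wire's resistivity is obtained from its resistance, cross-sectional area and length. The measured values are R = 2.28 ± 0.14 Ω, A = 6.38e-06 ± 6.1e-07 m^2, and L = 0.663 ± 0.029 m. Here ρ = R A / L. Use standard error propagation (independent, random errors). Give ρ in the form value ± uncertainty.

Each factor contributes (exponent × relative error)² to (δρ/ρ)²:
  (1·δR/R)² = (1×0.0614)² = 0.00377;  (1·δA/A)² = (1×0.0956)² = 0.00914;  (-1·δL/L)² = (-1×0.0437)² = 0.00191
δρ/ρ = √(0.0148) = 0.122
ρ = 2.19e-05 Ω·m, so δρ = 0.122 × 2.19e-05 = 2.67e-06 Ω·m.

(2.19 ± 0.267) × 10^-5 Ω·m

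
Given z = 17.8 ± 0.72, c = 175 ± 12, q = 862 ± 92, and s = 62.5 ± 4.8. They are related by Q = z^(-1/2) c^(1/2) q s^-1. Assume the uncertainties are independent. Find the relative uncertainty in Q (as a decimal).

0.137

For a monomial Q ∝ z^(-1/2), c^(1/2), q, s^-1, fractional errors add in quadrature:
  (−½·δz/z)² = (-0.5×0.0404)² = 0.000409;  (½·δc/c)² = (0.5×0.0686)² = 0.00118;  (1·δq/q)² = (1×0.107)² = 0.0114;  (-1·δs/s)² = (-1×0.0768)² = 0.00590
δQ/Q = √(0.0189) = 0.137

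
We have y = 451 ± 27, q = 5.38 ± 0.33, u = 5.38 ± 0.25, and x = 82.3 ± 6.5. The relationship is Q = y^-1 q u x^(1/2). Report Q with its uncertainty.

0.582 ± 0.0612

Since Q is a product/quotient, work with relative uncertainties:
  (-1·δy/y)² = (-1×0.0599)² = 0.00358;  (1·δq/q)² = (1×0.0613)² = 0.00376;  (1·δu/u)² = (1×0.0465)² = 0.00216;  (½·δx/x)² = (0.5×0.0790)² = 0.00156
δQ/Q = √(0.0111) = 0.105
Q = 0.582, so δQ = 0.105 × 0.582 = 0.0612.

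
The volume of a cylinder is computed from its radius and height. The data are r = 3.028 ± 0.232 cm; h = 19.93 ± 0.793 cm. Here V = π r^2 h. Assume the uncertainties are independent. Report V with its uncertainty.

574.1 ± 90.9 cm^3

Since V is a product/quotient, work with relative uncertainties:
  (2·δr/r)² = (2×0.0766)² = 0.0235;  (1·δh/h)² = (1×0.0398)² = 0.00158
δV/V = √(0.0251) = 0.158
V = 574.1 cm^3, so δV = 0.158 × 574.1 = 90.9 cm^3.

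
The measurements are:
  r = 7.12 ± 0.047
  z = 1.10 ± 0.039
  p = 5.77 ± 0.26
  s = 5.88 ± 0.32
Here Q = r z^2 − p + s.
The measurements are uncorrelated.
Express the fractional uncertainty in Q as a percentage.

8.47%

Let w = r·z^2 = 8.62. δw/w = √((1·δr/r)² + (2·δz/z)²) = √(4.36e-05 + 0.00503) = 0.0712, so δw = 0.614.
Q = w − p + s: δQ = √(δw² + δp² + δs²) = √(0.376 + 0.0676 + 0.102) = 0.739
Q = 8.73, so δQ/Q = 0.739/8.73 = 0.0847.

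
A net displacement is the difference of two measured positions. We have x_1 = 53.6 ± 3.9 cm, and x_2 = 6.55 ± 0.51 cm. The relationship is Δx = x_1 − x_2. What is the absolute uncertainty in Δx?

For a sum/difference, combine absolute errors in quadrature:
  (δx_1)² = 15.2;  (δx_2)² = 0.260
δΔx = √(15.5) = 3.93 cm

3.93 cm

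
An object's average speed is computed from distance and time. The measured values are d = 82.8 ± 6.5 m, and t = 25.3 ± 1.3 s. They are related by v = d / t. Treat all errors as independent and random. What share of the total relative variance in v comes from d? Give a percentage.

70.0%

(δv/v)² = (1·δd/d)² + (-1·δt/t)²
  d term: (1×0.0785)² = 0.00616
  t term: (-1×0.0514)² = 0.00264
Total = 0.00880. Share from d = 0.00616/0.00880 = 0.700.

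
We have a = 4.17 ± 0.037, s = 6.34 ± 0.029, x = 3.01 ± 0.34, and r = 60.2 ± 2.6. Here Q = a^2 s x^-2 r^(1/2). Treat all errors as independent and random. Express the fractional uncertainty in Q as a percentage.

22.8%

Q is a product of powers, so relative uncertainties combine in quadrature:
  (2·δa/a)² = (2×0.00887)² = 0.000315;  (1·δs/s)² = (1×0.00457)² = 2.09e-05;  (-2·δx/x)² = (-2×0.113)² = 0.0510;  (½·δr/r)² = (0.5×0.0432)² = 0.000466
δQ/Q = √(0.0518) = 0.228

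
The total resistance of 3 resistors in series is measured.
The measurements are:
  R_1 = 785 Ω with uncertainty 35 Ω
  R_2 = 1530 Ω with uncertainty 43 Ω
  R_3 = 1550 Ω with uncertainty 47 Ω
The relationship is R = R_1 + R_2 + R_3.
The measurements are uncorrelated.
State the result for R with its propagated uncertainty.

3860 ± 72.7 Ω

Sums and differences: (δR)² = Σ (cᵢ δxᵢ)².
  (δR_1)² = 1220;  (δR_2)² = 1850;  (δR_3)² = 2210
δR = √(5280) = 72.7 Ω
R = 3860 Ω.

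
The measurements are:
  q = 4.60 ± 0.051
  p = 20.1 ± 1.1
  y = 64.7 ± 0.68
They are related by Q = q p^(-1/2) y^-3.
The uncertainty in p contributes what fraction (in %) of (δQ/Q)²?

40.1%

(δQ/Q)² = (1·δq/q)² + (−½·δp/p)² + (-3·δy/y)²
  q term: (1×0.0111)² = 0.000123
  p term: (-0.5×0.0547)² = 0.000749
  y term: (-3×0.0105)² = 0.000994
Total = 0.00187. Share from p = 0.000749/0.00187 = 0.401.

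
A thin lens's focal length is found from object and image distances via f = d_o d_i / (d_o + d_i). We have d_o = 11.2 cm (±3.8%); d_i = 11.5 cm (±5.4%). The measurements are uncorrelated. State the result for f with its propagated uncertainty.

∂f/∂d_o = (d_i/(d_o+d_i))² = 0.257;  ∂f/∂d_i = (d_o/(d_o+d_i))² = 0.243
δf = √((∂f/∂d_o · δd_o)² + (∂f/∂d_i · δd_i)²) = √(0.0119 + 0.0229) = 0.187 cm
f = 5.67 cm.

5.67 ± 0.187 cm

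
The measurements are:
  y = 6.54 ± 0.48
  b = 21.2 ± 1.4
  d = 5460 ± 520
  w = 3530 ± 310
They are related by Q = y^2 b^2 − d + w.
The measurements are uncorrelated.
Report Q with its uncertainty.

17300 ± 3840

Let p = y^2·b^2 = 19200. δp/p = √((2·δy/y)² + (2·δb/b)²) = √(0.0215 + 0.0174) = 0.197, so δp = 3800.
Q = p − d + w: δQ = √(δp² + δd² + δw²) = √(1.44e+07 + 2.7e+05 + 96100) = 3840
Q = 17300.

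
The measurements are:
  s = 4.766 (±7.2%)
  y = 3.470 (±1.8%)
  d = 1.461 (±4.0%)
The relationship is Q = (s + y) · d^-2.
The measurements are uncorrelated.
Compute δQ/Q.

Let u = s + y = 8.236. δu = √(δs² + δy²) = √(0.118 + 0.00390) = 0.349, so δu/u = 0.0423.
Q is then a monomial in u, d:
δQ/Q = √((δu/u)² + (-2·δd/d)²) = √(0.00179 + 0.00640) = 0.0905

0.0905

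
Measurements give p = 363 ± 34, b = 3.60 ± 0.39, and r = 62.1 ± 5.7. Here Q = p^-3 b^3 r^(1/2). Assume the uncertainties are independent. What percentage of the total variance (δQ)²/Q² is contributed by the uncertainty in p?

42.3%

(δQ/Q)² = (-3·δp/p)² + (3·δb/b)² + (½·δr/r)²
  p term: (-3×0.0937)² = 0.0790
  b term: (3×0.108)² = 0.106
  r term: (0.5×0.0918)² = 0.00211
Total = 0.187. Share from p = 0.0790/0.187 = 0.423.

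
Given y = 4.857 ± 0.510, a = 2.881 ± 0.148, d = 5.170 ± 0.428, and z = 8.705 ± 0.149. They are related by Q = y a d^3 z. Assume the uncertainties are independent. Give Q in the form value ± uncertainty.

16830 ± 4630

Q is a product of powers, so relative uncertainties combine in quadrature:
  (1·δy/y)² = (1×0.105)² = 0.0110;  (1·δa/a)² = (1×0.0514)² = 0.00264;  (3·δd/d)² = (3×0.0828)² = 0.0617;  (1·δz/z)² = (1×0.0171)² = 0.000293
δQ/Q = √(0.0756) = 0.275
Q = 16830, so δQ = 0.275 × 16830 = 4630.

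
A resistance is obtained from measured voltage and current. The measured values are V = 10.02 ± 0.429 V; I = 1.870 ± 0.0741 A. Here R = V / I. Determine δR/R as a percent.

5.83%

Products/powers → add relative errors in quadrature, weighted by exponent:
  (1·δV/V)² = (1×0.0428)² = 0.00183;  (-1·δI/I)² = (-1×0.0396)² = 0.00157
δR/R = √(0.00340) = 0.0583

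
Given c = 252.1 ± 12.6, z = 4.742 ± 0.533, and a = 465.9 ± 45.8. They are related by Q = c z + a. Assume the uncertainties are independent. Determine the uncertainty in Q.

Let p = c·z = 1195. δp/p = √((1·δc/c)² + (1·δz/z)²) = √(0.00250 + 0.0126) = 0.123, so δp = 147.
Q = p + a: δQ = √(δp² + δa²) = √(21600 + 2100) = 154

154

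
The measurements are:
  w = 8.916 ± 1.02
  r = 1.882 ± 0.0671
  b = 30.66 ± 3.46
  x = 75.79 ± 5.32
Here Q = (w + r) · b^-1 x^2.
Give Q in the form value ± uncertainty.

Let u = w + r = 10.80. δu = √(δw² + δr²) = √(1.04 + 0.00450) = 1.02, so δu/u = 0.0947.
Q is then a monomial in u, b, x:
δQ/Q = √((δu/u)² + (-1·δb/b)² + (2·δx/x)²) = √(0.00896 + 0.0127 + 0.0197) = 0.203
Q = 2023, so δQ = 0.203 × 2023 = 412.

2023 ± 412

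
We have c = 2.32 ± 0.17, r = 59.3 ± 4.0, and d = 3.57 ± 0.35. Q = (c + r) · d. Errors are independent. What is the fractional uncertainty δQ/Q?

0.118

Let u = c + r = 61.6. δu = √(δc² + δr²) = √(0.0289 + 16.0) = 4.00, so δu/u = 0.0650.
Q is then a monomial in u, d:
δQ/Q = √((δu/u)² + (1·δd/d)²) = √(0.00422 + 0.00961) = 0.118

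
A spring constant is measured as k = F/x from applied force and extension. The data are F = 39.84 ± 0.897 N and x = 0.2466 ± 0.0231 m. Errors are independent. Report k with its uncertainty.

k is a product of powers, so relative uncertainties combine in quadrature:
  (1·δF/F)² = (1×0.0225)² = 0.000507;  (-1·δx/x)² = (-1×0.0937)² = 0.00877
δk/k = √(0.00928) = 0.0963
k = 161.6 N/m, so δk = 0.0963 × 161.6 = 15.6 N/m.

161.6 ± 15.6 N/m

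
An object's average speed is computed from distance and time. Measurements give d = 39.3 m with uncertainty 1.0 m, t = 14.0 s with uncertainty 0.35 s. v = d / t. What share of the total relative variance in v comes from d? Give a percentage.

50.9%

(δv/v)² = (1·δd/d)² + (-1·δt/t)²
  d term: (1×0.0254)² = 0.000647
  t term: (-1×0.0250)² = 0.000625
Total = 0.00127. Share from d = 0.000647/0.00127 = 0.509.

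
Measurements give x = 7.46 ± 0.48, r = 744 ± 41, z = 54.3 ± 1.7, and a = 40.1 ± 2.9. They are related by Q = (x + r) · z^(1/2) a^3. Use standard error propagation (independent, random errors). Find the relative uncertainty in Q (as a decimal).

Let u = x + r = 751. δu = √(δx² + δr²) = √(0.230 + 1680) = 41.0, so δu/u = 0.0546.
Q is then a monomial in u, z, a:
δQ/Q = √((δu/u)² + (½·δz/z)² + (3·δa/a)²) = √(0.00298 + 0.000245 + 0.0471) = 0.224

0.224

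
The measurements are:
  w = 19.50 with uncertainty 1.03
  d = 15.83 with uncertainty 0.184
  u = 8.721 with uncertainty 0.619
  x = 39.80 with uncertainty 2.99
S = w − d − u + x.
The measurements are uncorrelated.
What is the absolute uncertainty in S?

Each term contributes (cᵢ δxᵢ)² to (δS)²:
  (δw)² = 1.06;  (δd)² = 0.0339;  (δu)² = 0.383;  (δx)² = 8.94
δS = √(10.4) = 3.23

3.23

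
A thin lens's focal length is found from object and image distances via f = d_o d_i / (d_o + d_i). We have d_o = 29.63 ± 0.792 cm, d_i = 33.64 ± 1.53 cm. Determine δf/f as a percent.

∂f/∂d_o = (d_i/(d_o+d_i))² = 0.283;  ∂f/∂d_i = (d_o/(d_o+d_i))² = 0.219
δf = √((∂f/∂d_o · δd_o)² + (∂f/∂d_i · δd_i)²) = √(0.0501 + 0.113) = 0.403 cm
f = 15.75 cm, so δf/f = 0.403/15.75 = 0.0256.

2.56%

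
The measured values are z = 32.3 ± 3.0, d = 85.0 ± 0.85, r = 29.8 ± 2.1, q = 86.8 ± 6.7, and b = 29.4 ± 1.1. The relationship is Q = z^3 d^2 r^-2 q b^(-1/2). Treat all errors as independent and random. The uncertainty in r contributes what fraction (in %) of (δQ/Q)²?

19.1%

(δQ/Q)² = (3·δz/z)² + (2·δd/d)² + (-2·δr/r)² + (1·δq/q)² + (−½·δb/b)²
  z term: (3×0.0929)² = 0.0776
  d term: (2×0.0100)² = 0.000400
  r term: (-2×0.0705)² = 0.0199
  q term: (1×0.0772)² = 0.00596
  b term: (-0.5×0.0374)² = 0.000350
Total = 0.104. Share from r = 0.0199/0.104 = 0.191.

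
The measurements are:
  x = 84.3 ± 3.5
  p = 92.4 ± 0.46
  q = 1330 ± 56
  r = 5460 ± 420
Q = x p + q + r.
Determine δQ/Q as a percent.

Let w = x·p = 7790. δw/w = √((1·δx/x)² + (1·δp/p)²) = √(0.00172 + 2.48e-05) = 0.0418, so δw = 326.
Q = w + q + r: δQ = √(δw² + δq² + δr²) = √(1.06e+05 + 3140 + 1.76e+05) = 534
Q = 14600, so δQ/Q = 534/14600 = 0.0367.

3.67%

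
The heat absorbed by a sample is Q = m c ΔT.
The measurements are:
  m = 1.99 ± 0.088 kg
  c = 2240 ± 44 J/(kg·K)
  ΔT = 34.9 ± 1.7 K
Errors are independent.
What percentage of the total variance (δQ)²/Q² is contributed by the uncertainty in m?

41.5%

(δQ/Q)² = (1·δm/m)² + (1·δc/c)² + (1·δΔT/ΔT)²
  m term: (1×0.0442)² = 0.00196
  c term: (1×0.0196)² = 0.000386
  ΔT term: (1×0.0487)² = 0.00237
Total = 0.00471. Share from m = 0.00196/0.00471 = 0.415.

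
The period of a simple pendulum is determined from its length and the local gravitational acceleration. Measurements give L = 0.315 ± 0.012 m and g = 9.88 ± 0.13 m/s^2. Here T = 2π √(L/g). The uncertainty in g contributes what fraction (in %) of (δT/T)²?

10.7%

(δT/T)² = (½·δL/L)² + (−½·δg/g)²
  L term: (0.5×0.0381)² = 0.000363
  g term: (-0.5×0.0132)² = 4.33e-05
Total = 0.000406. Share from g = 4.33e-05/0.000406 = 0.107.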